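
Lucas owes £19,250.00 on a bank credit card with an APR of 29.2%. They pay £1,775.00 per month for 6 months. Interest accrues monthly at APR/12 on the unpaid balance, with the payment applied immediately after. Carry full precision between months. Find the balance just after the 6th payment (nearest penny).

Monthly rate r = 29.2%/12 = 2.43333% = 0.0243333.
Each month: B ← B·(1+r) − £1,775.00.
Month 1: interest £468.42; balance after payment £17,943.42.
Month 2: interest £436.62; balance after payment £16,605.04.
Month 3: interest £404.06; balance after payment £15,234.10.
Month 4: interest £370.70; balance after payment £13,829.79.
Month 5: interest £336.52; balance after payment £12,391.32.
Month 6: interest £301.52; balance after payment £10,917.84.

£10,917.84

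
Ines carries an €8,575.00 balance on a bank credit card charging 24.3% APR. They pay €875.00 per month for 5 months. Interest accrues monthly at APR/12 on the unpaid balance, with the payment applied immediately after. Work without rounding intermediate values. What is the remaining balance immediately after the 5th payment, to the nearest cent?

€4,923.29

Monthly rate r = 24.3%/12 = 2.025% = 0.02025.
Each month: B ← B·(1+r) − €875.00.
Month 1: interest €173.64; balance after payment €7,873.64.
Month 2: interest €159.44; balance after payment €7,158.09.
Month 3: interest €144.95; balance after payment €6,428.04.
Month 4: interest €130.17; balance after payment €5,683.20.
Month 5: interest €115.08; balance after payment €4,923.29.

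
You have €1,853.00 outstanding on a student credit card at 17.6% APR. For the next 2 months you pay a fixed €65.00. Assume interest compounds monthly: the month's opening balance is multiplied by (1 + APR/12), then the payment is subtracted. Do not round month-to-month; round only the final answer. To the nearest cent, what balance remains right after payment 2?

€1,776.80

Monthly rate r = 17.6%/12 = 1.46667% = 0.0146667.
Each month: B ← B·(1+r) − €65.00.
Month 1: interest €27.18; balance after payment €1,815.18.
Month 2: interest €26.62; balance after payment €1,776.80.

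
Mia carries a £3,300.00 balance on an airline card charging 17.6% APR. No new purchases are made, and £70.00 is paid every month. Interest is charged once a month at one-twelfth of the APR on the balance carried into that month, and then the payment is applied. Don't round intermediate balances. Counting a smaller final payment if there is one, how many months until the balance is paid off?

81 months

Monthly rate r = 17.6%/12 = 1.46667% = 0.0146667.
Recurrence: B ← B·(1+r) − £70.00.
Month 1: interest £48.40; balance after payment £3,278.40.
Month 2: interest £48.08; balance after payment £3,256.48.
Closed form: n = −ln(1 − rB₀/P)/ln(1+r) = −ln(0.30857)/ln(1.01467) ≈ 80.755, so the balance reaches zero during payment 81.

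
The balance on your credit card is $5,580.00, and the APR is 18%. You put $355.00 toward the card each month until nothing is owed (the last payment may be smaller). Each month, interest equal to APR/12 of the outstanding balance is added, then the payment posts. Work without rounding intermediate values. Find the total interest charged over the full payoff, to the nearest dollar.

$832

Monthly rate r = 18%/12 = 1.5% = 0.015.
Payoff takes n = ⌈−ln(1 − rB₀/P)/ln(1+r)⌉ = ⌈18.060⌉ = 19 payments; the last is $21.55.
Total paid = 18·$355.00 + $21.55 = $6,411.55.
Total interest = total paid − principal = $6,411.55 − $5,580.00 = $831.55.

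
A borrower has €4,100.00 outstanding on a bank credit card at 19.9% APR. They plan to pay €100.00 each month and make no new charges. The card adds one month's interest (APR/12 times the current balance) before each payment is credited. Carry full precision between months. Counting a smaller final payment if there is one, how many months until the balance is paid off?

Monthly rate r = 19.9%/12 = 1.65833% = 0.0165833.
Recurrence: B ← B·(1+r) − €100.00.
Month 1: interest €67.99; balance after payment €4,067.99.
Month 2: interest €67.46; balance after payment €4,035.45.
Closed form: n = −ln(1 − rB₀/P)/ln(1+r) = −ln(0.32008)/ln(1.01658) ≈ 69.262, so the balance reaches zero during payment 70.

70 payments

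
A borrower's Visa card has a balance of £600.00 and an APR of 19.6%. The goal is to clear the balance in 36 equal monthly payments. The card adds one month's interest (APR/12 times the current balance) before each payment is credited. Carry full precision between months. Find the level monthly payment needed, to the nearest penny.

Monthly rate r = 19.6%/12 = 1.63333% = 0.0163333.
Level-payment amortization: P = B₀·r / (1 − (1+r)^(−n)) = 600.00·0.0163333 / (1 − 1.01633^(−36)).
Denominator 1 − (1+r)^(−36) = 0.441918157.
P = 9.8 / 0.441918157 ≈ 22.18.

£22.18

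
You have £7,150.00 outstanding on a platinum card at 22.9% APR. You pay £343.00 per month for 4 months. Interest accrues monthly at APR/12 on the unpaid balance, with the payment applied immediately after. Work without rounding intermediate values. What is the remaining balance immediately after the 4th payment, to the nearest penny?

Monthly rate r = 22.9%/12 = 1.90833% = 0.0190833.
Each month: B ← B·(1+r) − £343.00.
Month 1: interest £136.45; balance after payment £6,943.45.
Month 2: interest £132.50; balance after payment £6,732.95.
Month 3: interest £128.49; balance after payment £6,518.44.
Month 4: interest £124.39; balance after payment £6,299.83.

£6,299.83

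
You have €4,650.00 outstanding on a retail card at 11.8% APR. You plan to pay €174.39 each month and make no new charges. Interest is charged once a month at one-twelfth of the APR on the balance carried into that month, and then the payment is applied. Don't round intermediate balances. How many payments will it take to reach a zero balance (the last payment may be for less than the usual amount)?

Monthly rate r = 11.8%/12 = 0.983333% = 0.00983333.
Recurrence: B ← B·(1+r) − €174.39.
Month 1: interest €45.73; balance after payment €4,521.34.
Month 2: interest €44.46; balance after payment €4,391.40.
Closed form: n = −ln(1 − rB₀/P)/ln(1+r) = −ln(0.7378)/ln(1.00983) ≈ 31.075, so the balance reaches zero during payment 32.

32 payments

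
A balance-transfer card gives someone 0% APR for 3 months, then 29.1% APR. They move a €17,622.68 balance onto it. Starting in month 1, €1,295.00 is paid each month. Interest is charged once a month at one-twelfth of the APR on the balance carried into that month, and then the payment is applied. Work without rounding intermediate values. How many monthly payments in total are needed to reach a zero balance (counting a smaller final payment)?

Promo months 1–3 at r₀ = 0%/12 = 0; months 4+ at r₁ = 29.1%/12 = 0.02425.
After month 3 (no interest yet): B = €17,622.68 − 3·€1,295.00 = €13,737.68.
Then at r₁ with €1,295.00/mo: n₂ = −ln(1 − r₁·B/P)/ln(1+r₁) ≈ 12.41 → 13 more payments.

16 months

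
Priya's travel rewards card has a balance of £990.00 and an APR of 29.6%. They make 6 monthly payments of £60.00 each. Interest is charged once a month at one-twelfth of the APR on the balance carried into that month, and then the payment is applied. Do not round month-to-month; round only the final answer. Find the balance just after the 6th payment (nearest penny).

£762.91

Monthly rate r = 29.6%/12 = 2.46667% = 0.0246667.
Each month: B ← B·(1+r) − £60.00.
Month 1: interest £24.42; balance after payment £954.42.
Month 2: interest £23.54; balance after payment £917.96.
Month 3: interest £22.64; balance after payment £880.61.
Month 4: interest £21.72; balance after payment £842.33.
Month 5: interest £20.78; balance after payment £803.10.
Month 6: interest £19.81; balance after payment £762.91.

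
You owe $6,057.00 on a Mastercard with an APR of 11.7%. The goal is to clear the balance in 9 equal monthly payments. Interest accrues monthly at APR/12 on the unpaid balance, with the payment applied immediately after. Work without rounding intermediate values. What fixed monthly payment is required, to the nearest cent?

Monthly rate r = 11.7%/12 = 0.975% = 0.00975.
Level-payment amortization: P = B₀·r / (1 − (1+r)^(−n)) = 6057.00·0.00975 / (1 − 1.00975^(−9)).
Denominator 1 − (1+r)^(−9) = 0.0836207569.
P = 59.0558 / 0.0836207569 ≈ 706.23.

$706.23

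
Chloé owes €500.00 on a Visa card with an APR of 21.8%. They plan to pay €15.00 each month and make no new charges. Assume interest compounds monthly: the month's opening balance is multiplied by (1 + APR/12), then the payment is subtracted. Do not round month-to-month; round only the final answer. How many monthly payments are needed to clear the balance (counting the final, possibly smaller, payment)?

Monthly rate r = 21.8%/12 = 1.81667% = 0.0181667.
Recurrence: B ← B·(1+r) − €15.00.
Month 1: interest €9.08; balance after payment €494.08.
Month 2: interest €8.98; balance after payment €488.06.
Closed form: n = −ln(1 − rB₀/P)/ln(1+r) = −ln(0.39444)/ln(1.01817) ≈ 51.672, so the balance reaches zero during payment 52.

52 payments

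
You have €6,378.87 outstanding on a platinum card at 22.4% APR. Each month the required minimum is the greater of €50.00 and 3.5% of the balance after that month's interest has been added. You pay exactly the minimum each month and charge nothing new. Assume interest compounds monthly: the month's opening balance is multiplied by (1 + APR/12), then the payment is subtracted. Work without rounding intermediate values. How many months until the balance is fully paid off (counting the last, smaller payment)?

129 months

Monthly rate r = 22.4%/12 = 1.86667% = 0.0186667.
While 3.5% of the post-interest balance exceeds €50.00, each month B ← (B·(1+r))·(1 − 0.035), i.e. B shrinks by the factor (1+r)·0.965 = 0.98301.
This holds for months 1–89. Entering month 90 the balance is €1,388.45; 3.5% of the post-interest balance is now below €50.00, so the flat €50.00 minimum applies from here.
From month 90 a fixed €50.00 at rate r clears €1,388.45 in 40 more payments. Total: 89 + 40 = 129 months.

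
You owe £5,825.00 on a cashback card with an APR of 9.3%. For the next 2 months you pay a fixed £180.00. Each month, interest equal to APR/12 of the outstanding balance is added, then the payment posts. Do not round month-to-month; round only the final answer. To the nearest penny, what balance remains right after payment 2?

Monthly rate r = 9.3%/12 = 0.775% = 0.00775.
Each month: B ← B·(1+r) − £180.00.
Month 1: interest £45.14; balance after payment £5,690.14.
Month 2: interest £44.10; balance after payment £5,554.24.

£5,554.24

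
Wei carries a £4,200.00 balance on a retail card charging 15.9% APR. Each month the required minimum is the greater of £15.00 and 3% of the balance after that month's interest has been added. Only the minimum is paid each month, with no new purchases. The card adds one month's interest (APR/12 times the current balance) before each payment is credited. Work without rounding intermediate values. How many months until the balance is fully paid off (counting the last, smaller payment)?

Monthly rate r = 15.9%/12 = 1.325% = 0.01325.
While 3% of the post-interest balance exceeds £15.00, each month B ← (B·(1+r))·(1 − 0.03), i.e. B shrinks by the factor (1+r)·0.97 = 0.98285.
This holds for months 1–124. Entering month 125 the balance is £491.82; 3% of the post-interest balance is now below £15.00, so the flat £15.00 minimum applies from here.
From month 125 a fixed £15.00 at rate r clears £491.82 in 44 more payments. Total: 124 + 44 = 168 months.

168 months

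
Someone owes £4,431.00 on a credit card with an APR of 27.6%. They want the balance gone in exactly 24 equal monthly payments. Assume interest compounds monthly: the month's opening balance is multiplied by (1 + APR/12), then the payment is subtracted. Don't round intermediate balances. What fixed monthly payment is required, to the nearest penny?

Monthly rate r = 27.6%/12 = 2.3% = 0.023.
Level-payment amortization: P = B₀·r / (1 − (1+r)^(−n)) = 4431.00·0.023 / (1 − 1.023^(−24)).
Denominator 1 − (1+r)^(−24) = 0.420591595.
P = 101.913 / 0.420591595 ≈ 242.31.

£242.31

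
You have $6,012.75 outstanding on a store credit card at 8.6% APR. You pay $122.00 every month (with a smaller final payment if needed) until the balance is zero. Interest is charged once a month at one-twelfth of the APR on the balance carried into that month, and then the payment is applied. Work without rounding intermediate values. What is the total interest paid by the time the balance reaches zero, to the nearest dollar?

Monthly rate r = 8.6%/12 = 0.716667% = 0.00716667.
Payoff takes n = ⌈−ln(1 − rB₀/P)/ln(1+r)⌉ = ⌈61.017⌉ = 62 payments; the last is $2.11.
Total paid = 61·$122.00 + $2.11 = $7,444.11.
Total interest = total paid − principal = $7,444.11 − $6,012.75 = $1,431.36.

$1,431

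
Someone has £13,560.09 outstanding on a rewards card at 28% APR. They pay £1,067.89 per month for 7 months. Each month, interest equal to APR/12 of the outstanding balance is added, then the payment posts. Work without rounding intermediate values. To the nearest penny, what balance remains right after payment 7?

£7,916.79

Monthly rate r = 28%/12 = 2.33333% = 0.0233333.
Each month: B ← B·(1+r) − £1,067.89.
Month 1: interest £316.40; balance after payment £12,808.60.
Month 2: interest £298.87; balance after payment £12,039.58.
Month 3: interest £280.92; balance after payment £11,252.61.
Month 4: interest £262.56; balance after payment £10,447.28.
Month 5: interest £243.77; balance after payment £9,623.16.
Month 6: interest £224.54; balance after payment £8,779.81.
Month 7: interest £204.86; balance after payment £7,916.79.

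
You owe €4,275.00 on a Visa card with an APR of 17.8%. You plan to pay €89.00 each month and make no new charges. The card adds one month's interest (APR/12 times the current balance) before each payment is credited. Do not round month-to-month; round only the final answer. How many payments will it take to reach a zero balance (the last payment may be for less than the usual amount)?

85 months

Monthly rate r = 17.8%/12 = 1.48333% = 0.0148333.
Recurrence: B ← B·(1+r) − €89.00.
Month 1: interest €63.41; balance after payment €4,249.41.
Month 2: interest €63.03; balance after payment €4,223.45.
Closed form: n = −ln(1 − rB₀/P)/ln(1+r) = −ln(0.2875)/ln(1.01483) ≈ 84.658, so the balance reaches zero during payment 85.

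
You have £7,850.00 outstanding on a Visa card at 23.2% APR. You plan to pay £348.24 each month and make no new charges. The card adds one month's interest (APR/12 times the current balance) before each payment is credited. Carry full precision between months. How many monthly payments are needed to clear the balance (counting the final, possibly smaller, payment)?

Monthly rate r = 23.2%/12 = 1.93333% = 0.0193333.
Recurrence: B ← B·(1+r) − £348.24.
Month 1: interest £151.77; balance after payment £7,653.53.
Month 2: interest £147.97; balance after payment £7,453.25.
Closed form: n = −ln(1 − rB₀/P)/ln(1+r) = −ln(0.56419)/ln(1.01933) ≈ 29.890, so the balance reaches zero during payment 30.

30 payments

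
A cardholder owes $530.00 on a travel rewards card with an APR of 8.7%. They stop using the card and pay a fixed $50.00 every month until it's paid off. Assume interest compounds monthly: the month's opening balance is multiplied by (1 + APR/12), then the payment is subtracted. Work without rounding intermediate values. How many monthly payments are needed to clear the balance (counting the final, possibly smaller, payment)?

Monthly rate r = 8.7%/12 = 0.725% = 0.00725.
Recurrence: B ← B·(1+r) − $50.00.
Month 1: interest $3.84; balance after payment $483.84.
Month 2: interest $3.51; balance after payment $437.35.
Closed form: n = −ln(1 − rB₀/P)/ln(1+r) = −ln(0.92315)/ln(1.00725) ≈ 11.069, so the balance reaches zero during payment 12.

12 payments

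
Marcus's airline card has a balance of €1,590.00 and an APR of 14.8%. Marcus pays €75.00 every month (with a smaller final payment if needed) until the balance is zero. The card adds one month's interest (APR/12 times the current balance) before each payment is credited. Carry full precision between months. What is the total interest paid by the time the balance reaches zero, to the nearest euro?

Monthly rate r = 14.8%/12 = 1.23333% = 0.0123333.
Payoff takes n = ⌈−ln(1 − rB₀/P)/ln(1+r)⌉ = ⌈24.726⌉ = 25 payments; the last is €54.54.
Total paid = 24·€75.00 + €54.54 = €1,854.54.
Total interest = total paid − principal = €1,854.54 − €1,590.00 = €264.54.

€265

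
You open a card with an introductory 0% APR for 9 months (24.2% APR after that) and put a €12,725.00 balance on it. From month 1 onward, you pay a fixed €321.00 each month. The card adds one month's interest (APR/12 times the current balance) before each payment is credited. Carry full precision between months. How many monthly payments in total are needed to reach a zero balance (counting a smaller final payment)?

Promo months 1–9 at r₀ = 0%/12 = 0; months 10+ at r₁ = 24.2%/12 = 0.0201667.
After month 9 (no interest yet): B = €12,725.00 − 9·€321.00 = €9,836.00.
Then at r₁ with €321.00/mo: n₂ = −ln(1 − r₁·B/P)/ln(1+r₁) ≈ 48.19 → 49 more payments.

58 payments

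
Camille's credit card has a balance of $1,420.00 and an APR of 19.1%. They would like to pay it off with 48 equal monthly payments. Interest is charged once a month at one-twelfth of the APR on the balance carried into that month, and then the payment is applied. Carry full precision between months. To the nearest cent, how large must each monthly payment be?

$42.53

Monthly rate r = 19.1%/12 = 1.59167% = 0.0159167.
Level-payment amortization: P = B₀·r / (1 − (1+r)^(−n)) = 1420.00·0.0159167 / (1 − 1.01592^(−48)).
Denominator 1 − (1+r)^(−48) = 0.531389614.
P = 22.6017 / 0.531389614 ≈ 42.53.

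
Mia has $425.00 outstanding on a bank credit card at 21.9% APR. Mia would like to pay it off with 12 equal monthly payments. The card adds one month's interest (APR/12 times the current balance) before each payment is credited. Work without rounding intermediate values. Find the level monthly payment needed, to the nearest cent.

$39.76

Monthly rate r = 21.9%/12 = 1.825% = 0.01825.
Level-payment amortization: P = B₀·r / (1 − (1+r)^(−n)) = 425.00·0.01825 / (1 − 1.01825^(−12)).
Denominator 1 − (1+r)^(−12) = 0.195090645.
P = 7.75625 / 0.195090645 ≈ 39.76.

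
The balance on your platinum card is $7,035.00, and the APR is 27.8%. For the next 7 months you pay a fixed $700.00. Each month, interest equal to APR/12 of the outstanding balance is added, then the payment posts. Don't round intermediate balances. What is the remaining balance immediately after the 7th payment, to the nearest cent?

$3,004.26

Monthly rate r = 27.8%/12 = 2.31667% = 0.0231667.
Each month: B ← B·(1+r) − $700.00.
Month 1: interest $162.98; balance after payment $6,497.98.
Month 2: interest $150.54; balance after payment $5,948.51.
Month 3: interest $137.81; balance after payment $5,386.32.
Month 4: interest $124.78; balance after payment $4,811.10.
Month 5: interest $111.46; balance after payment $4,222.56.
Month 6: interest $97.82; balance after payment $3,620.38.
Month 7: interest $83.87; balance after payment $3,004.26.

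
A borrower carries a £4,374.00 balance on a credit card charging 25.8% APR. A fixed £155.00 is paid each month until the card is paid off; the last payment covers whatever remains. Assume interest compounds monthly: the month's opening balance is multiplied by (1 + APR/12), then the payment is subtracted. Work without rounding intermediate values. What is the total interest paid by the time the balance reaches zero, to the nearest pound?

Monthly rate r = 25.8%/12 = 2.15% = 0.0215.
Payoff takes n = ⌈−ln(1 − rB₀/P)/ln(1+r)⌉ = ⌈43.871⌉ = 44 payments; the last is £135.14.
Total paid = 43·£155.00 + £135.14 = £6,800.14.
Total interest = total paid − principal = £6,800.14 − £4,374.00 = £2,426.14.

£2,426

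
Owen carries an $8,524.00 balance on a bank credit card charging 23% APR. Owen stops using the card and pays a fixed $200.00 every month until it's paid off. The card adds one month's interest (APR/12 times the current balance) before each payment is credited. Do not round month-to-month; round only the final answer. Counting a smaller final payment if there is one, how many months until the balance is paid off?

90 months

Monthly rate r = 23%/12 = 1.91667% = 0.0191667.
Recurrence: B ← B·(1+r) − $200.00.
Month 1: interest $163.38; balance after payment $8,487.38.
Month 2: interest $162.67; balance after payment $8,450.05.
Closed form: n = −ln(1 − rB₀/P)/ln(1+r) = −ln(0.18312)/ln(1.01917) ≈ 89.418, so the balance reaches zero during payment 90.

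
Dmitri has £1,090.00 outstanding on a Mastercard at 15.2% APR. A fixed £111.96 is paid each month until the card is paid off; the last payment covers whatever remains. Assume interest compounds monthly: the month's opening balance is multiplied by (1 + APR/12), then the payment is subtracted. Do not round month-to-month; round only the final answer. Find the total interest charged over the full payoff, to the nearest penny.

£80.83

Monthly rate r = 15.2%/12 = 1.26667% = 0.0126667.
Payoff takes n = ⌈−ln(1 − rB₀/P)/ln(1+r)⌉ = ⌈10.456⌉ = 11 payments; the last is £51.23.
Total paid = 10·£111.96 + £51.23 = £1,170.83.
Total interest = total paid − principal = £1,170.83 − £1,090.00 = £80.83.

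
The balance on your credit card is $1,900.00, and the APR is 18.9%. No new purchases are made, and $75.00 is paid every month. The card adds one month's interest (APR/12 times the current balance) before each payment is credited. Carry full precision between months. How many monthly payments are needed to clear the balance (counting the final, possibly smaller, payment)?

33 months

Monthly rate r = 18.9%/12 = 1.575% = 0.01575.
Recurrence: B ← B·(1+r) − $75.00.
Month 1: interest $29.93; balance after payment $1,854.92.
Month 2: interest $29.22; balance after payment $1,809.14.
Closed form: n = −ln(1 − rB₀/P)/ln(1+r) = −ln(0.601)/ln(1.01575) ≈ 32.582, so the balance reaches zero during payment 33.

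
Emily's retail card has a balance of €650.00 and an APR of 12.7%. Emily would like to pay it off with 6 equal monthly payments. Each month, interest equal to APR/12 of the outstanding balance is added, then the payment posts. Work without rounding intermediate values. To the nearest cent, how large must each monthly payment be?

€112.38

Monthly rate r = 12.7%/12 = 1.05833% = 0.0105833.
Level-payment amortization: P = B₀·r / (1 − (1+r)^(−n)) = 650.00·0.0105833 / (1 − 1.01058^(−6)).
Denominator 1 − (1+r)^(−6) = 0.061212689.
P = 6.87917 / 0.061212689 ≈ 112.38.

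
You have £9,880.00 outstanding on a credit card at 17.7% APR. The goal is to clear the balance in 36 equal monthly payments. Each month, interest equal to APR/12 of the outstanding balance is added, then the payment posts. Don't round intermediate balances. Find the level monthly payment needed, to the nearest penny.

£355.70

Monthly rate r = 17.7%/12 = 1.475% = 0.01475.
Level-payment amortization: P = B₀·r / (1 − (1+r)^(−n)) = 9880.00·0.01475 / (1 − 1.01475^(−36)).
Denominator 1 − (1+r)^(−36) = 0.409698563.
P = 145.73 / 0.409698563 ≈ 355.70.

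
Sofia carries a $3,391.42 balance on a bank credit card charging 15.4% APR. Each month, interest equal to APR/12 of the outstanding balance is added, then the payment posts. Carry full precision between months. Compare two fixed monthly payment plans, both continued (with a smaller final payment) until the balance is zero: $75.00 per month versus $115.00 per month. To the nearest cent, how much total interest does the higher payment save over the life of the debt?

$817.70

Monthly rate r = 15.4%/12 = 1.28333% = 0.0128333.
At $75.00/mo: n = ⌈−ln(1 − rB₀/P)/ln(1+r)⌉ = 69 payments (last $6.65); total interest = total paid − $3,391.42 = $1,715.23.
At $115.00/mo: 38 payments (last $33.95); total interest $897.53.
Interest saved = $1,715.23 − $897.53 = $817.70.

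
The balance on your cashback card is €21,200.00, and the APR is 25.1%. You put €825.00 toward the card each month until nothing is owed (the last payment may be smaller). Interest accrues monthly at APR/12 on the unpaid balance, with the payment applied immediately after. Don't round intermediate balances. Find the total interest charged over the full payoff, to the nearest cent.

€9,532.40

Monthly rate r = 25.1%/12 = 2.09167% = 0.0209167.
Payoff takes n = ⌈−ln(1 − rB₀/P)/ln(1+r)⌉ = ⌈37.249⌉ = 38 payments; the last is €207.40.
Total paid = 37·€825.00 + €207.40 = €30,732.40.
Total interest = total paid − principal = €30,732.40 − €21,200.00 = €9,532.40.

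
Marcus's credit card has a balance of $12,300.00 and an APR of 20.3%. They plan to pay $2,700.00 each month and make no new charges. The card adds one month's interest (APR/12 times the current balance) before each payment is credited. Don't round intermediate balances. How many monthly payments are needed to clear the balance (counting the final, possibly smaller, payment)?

5 months

Monthly rate r = 20.3%/12 = 1.69167% = 0.0169167.
Recurrence: B ← B·(1+r) − $2,700.00.
Month 1: interest $208.07; balance after payment $9,808.08.
Month 2: interest $165.92; balance after payment $7,273.99.
Month 3: interest $123.05; balance after payment $4,697.05.
Month 4: interest $79.46; balance after payment $2,076.51.
Month 5: interest $35.13; balance after payment $0.00.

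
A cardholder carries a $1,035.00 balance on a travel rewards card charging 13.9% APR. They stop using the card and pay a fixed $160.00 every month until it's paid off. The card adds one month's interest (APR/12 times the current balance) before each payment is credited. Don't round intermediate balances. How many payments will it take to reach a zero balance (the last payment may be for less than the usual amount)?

Monthly rate r = 13.9%/12 = 1.15833% = 0.0115833.
Recurrence: B ← B·(1+r) − $160.00.
Month 1: interest $11.99; balance after payment $886.99.
Month 2: interest $10.27; balance after payment $737.26.
Closed form: n = −ln(1 − rB₀/P)/ln(1+r) = −ln(0.92507)/ln(1.01158) ≈ 6.763, so the balance reaches zero during payment 7.

7 payments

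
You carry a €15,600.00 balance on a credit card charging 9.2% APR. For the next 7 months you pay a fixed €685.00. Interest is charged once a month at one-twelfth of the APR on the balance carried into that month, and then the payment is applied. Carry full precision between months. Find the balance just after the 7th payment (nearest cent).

€11,550.00

Monthly rate r = 9.2%/12 = 0.766667% = 0.00766667.
Each month: B ← B·(1+r) − €685.00.
Month 1: interest €119.60; balance after payment €15,034.60.
Month 2: interest €115.27; balance after payment €14,464.87.
Month 3: interest €110.90; balance after payment €13,890.76.
Month 4: interest €106.50; balance after payment €13,312.26.
Month 5: interest €102.06; balance after payment €12,729.32.
Month 6: interest €97.59; balance after payment €12,141.91.
Month 7: interest €93.09; balance after payment €11,550.00.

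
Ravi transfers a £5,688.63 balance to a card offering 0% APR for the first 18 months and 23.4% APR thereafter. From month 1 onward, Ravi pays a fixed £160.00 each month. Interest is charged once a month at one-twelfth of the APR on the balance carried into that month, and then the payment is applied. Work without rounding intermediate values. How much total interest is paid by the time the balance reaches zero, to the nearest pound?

Promo months 1–18 at r₀ = 0%/12 = 0; months 19+ at r₁ = 23.4%/12 = 0.0195.
After month 18 (no interest yet): B = £5,688.63 − 18·£160.00 = £2,808.63.
Then at r₁ with £160.00/mo: n₂ = −ln(1 − r₁·B/P)/ln(1+r₁) ≈ 21.70 → 22 more payments.
Total paid = 39·£160.00 + £111.76 = £6,351.76; interest = £6,351.76 − £5,688.63 = £663.13.

£663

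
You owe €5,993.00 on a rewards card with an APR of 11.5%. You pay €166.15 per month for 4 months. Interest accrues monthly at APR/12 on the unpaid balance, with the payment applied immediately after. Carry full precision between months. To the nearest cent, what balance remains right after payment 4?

Monthly rate r = 11.5%/12 = 0.958333% = 0.00958333.
Each month: B ← B·(1+r) − €166.15.
Month 1: interest €57.43; balance after payment €5,884.28.
Month 2: interest €56.39; balance after payment €5,774.52.
Month 3: interest €55.34; balance after payment €5,663.71.
Month 4: interest €54.28; balance after payment €5,551.84.

€5,551.84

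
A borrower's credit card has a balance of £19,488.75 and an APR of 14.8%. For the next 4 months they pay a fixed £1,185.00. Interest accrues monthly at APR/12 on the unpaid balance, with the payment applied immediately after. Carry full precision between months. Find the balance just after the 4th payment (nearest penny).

£15,639.72

Monthly rate r = 14.8%/12 = 1.23333% = 0.0123333.
Each month: B ← B·(1+r) − £1,185.00.
Month 1: interest £240.36; balance after payment £18,544.11.
Month 2: interest £228.71; balance after payment £17,587.82.
Month 3: interest £216.92; balance after payment £16,619.74.
Month 4: interest £204.98; balance after payment £15,639.72.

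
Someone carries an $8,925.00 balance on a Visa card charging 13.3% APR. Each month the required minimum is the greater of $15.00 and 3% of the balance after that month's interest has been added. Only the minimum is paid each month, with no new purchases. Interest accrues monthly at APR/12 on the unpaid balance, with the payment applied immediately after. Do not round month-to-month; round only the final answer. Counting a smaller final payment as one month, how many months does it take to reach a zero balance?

191 months

Monthly rate r = 13.3%/12 = 1.10833% = 0.0110833.
While 3% of the post-interest balance exceeds $15.00, each month B ← (B·(1+r))·(1 − 0.03), i.e. B shrinks by the factor (1+r)·0.97 = 0.98075.
This holds for months 1–149. Entering month 150 the balance is $493.01; 3% of the post-interest balance is now below $15.00, so the flat $15.00 minimum applies from here.
From month 150 a fixed $15.00 at rate r clears $493.01 in 42 more payments. Total: 149 + 42 = 191 months.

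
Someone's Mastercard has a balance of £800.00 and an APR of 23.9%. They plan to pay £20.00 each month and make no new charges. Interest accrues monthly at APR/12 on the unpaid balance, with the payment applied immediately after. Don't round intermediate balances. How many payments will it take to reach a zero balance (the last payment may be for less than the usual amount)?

Monthly rate r = 23.9%/12 = 1.99167% = 0.0199167.
Recurrence: B ← B·(1+r) − £20.00.
Month 1: interest £15.93; balance after payment £795.93.
Month 2: interest £15.85; balance after payment £791.79.
Closed form: n = −ln(1 − rB₀/P)/ln(1+r) = −ln(0.20333)/ln(1.01992) ≈ 80.773, so the balance reaches zero during payment 81.

81 months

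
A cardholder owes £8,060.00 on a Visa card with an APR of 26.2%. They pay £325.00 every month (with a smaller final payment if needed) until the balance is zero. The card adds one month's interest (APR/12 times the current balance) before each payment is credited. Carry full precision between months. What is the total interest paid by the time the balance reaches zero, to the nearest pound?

£3,673

Monthly rate r = 26.2%/12 = 2.18333% = 0.0218333.
Payoff takes n = ⌈−ln(1 − rB₀/P)/ln(1+r)⌉ = ⌈36.101⌉ = 37 payments; the last is £33.12.
Total paid = 36·£325.00 + £33.12 = £11,733.12.
Total interest = total paid − principal = £11,733.12 − £8,060.00 = £3,673.12.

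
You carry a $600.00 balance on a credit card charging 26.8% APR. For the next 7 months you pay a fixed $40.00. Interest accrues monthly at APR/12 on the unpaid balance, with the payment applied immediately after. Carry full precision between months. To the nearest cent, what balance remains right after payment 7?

$400.85

Monthly rate r = 26.8%/12 = 2.23333% = 0.0223333.
Each month: B ← B·(1+r) − $40.00.
Month 1: interest $13.40; balance after payment $573.40.
Month 2: interest $12.81; balance after payment $546.21.
Month 3: interest $12.20; balance after payment $518.40.
Month 4: interest $11.58; balance after payment $489.98.
Month 5: interest $10.94; balance after payment $460.93.
Month 6: interest $10.29; balance after payment $431.22.
Month 7: interest $9.63; balance after payment $400.85.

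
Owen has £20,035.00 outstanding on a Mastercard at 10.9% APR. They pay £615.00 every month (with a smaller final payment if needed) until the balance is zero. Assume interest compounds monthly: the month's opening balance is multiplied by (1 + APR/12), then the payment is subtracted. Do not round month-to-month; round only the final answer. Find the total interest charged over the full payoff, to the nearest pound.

Monthly rate r = 10.9%/12 = 0.908333% = 0.00908333.
Payoff takes n = ⌈−ln(1 − rB₀/P)/ln(1+r)⌉ = ⌈38.801⌉ = 39 payments; the last is £492.89.
Total paid = 38·£615.00 + £492.89 = £23,862.89.
Total interest = total paid − principal = £23,862.89 − £20,035.00 = £3,827.89.

£3,828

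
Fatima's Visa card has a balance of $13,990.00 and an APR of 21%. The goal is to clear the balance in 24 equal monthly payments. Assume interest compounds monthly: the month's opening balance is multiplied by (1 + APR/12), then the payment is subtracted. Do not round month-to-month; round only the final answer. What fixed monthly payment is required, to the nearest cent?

Monthly rate r = 21%/12 = 1.75% = 0.0175.
Level-payment amortization: P = B₀·r / (1 − (1+r)^(−n)) = 13990.00·0.0175 / (1 − 1.0175^(−24)).
Denominator 1 − (1+r)^(−24) = 0.340561999.
P = 244.825 / 0.340561999 ≈ 718.89.

$718.89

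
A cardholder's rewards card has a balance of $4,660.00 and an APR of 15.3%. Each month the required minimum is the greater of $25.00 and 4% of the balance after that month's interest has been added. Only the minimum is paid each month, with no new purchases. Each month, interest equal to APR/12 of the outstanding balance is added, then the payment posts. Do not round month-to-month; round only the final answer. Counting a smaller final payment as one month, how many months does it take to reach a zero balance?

Monthly rate r = 15.3%/12 = 1.275% = 0.01275.
While 4% of the post-interest balance exceeds $25.00, each month B ← (B·(1+r))·(1 − 0.04), i.e. B shrinks by the factor (1+r)·0.96 = 0.97224.
This holds for months 1–72. Entering month 73 the balance is $613.87; 4% of the post-interest balance is now below $25.00, so the flat $25.00 minimum applies from here.
From month 73 a fixed $25.00 at rate r clears $613.87 in 30 more payments. Total: 72 + 30 = 102 months.

102 months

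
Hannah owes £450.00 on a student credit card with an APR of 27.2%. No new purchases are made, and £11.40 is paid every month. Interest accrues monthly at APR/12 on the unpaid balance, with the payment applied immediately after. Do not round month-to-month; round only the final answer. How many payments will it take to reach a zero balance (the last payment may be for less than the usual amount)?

Monthly rate r = 27.2%/12 = 2.26667% = 0.0226667.
Recurrence: B ← B·(1+r) − £11.40.
Month 1: interest £10.20; balance after payment £448.80.
Month 2: interest £10.17; balance after payment £447.57.
Closed form: n = −ln(1 − rB₀/P)/ln(1+r) = −ln(0.10526)/ln(1.02267) ≈ 100.443, so the balance reaches zero during payment 101.

101 months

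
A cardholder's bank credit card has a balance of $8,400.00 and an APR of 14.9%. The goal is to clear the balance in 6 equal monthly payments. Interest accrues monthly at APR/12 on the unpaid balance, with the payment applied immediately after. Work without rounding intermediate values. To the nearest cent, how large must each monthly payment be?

Monthly rate r = 14.9%/12 = 1.24167% = 0.0124167.
Level-payment amortization: P = B₀·r / (1 − (1+r)^(−n)) = 8400.00·0.0124167 / (1 − 1.01242^(−6)).
Denominator 1 − (1+r)^(−6) = 0.071366634.
P = 104.3 / 0.071366634 ≈ 1461.47.

$1,461.47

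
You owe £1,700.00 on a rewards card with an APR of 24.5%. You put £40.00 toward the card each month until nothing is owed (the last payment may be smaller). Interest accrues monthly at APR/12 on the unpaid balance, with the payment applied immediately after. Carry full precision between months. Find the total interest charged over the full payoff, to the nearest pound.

Monthly rate r = 24.5%/12 = 2.04167% = 0.0204167.
Payoff takes n = ⌈−ln(1 − rB₀/P)/ln(1+r)⌉ = ⌈100.081⌉ = 101 payments; the last is £3.28.
Total paid = 100·£40.00 + £3.28 = £4,003.28.
Total interest = total paid − principal = £4,003.28 − £1,700.00 = £2,303.28.

£2,303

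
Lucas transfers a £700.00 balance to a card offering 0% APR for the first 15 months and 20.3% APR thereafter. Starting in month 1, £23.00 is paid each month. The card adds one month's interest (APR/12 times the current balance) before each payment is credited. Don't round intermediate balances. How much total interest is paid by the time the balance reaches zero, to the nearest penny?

£59.89

Promo months 1–15 at r₀ = 0%/12 = 0; months 16+ at r₁ = 20.3%/12 = 0.0169167.
After month 15 (no interest yet): B = £700.00 − 15·£23.00 = £355.00.
Then at r₁ with £23.00/mo: n₂ = −ln(1 − r₁·B/P)/ln(1+r₁) ≈ 18.04 → 19 more payments.
Total paid = 33·£23.00 + £0.89 = £759.89; interest = £759.89 − £700.00 = £59.89.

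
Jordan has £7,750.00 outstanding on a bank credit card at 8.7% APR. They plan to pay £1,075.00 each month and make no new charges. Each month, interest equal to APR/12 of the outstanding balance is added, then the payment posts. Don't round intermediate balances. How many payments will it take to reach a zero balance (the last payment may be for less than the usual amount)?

8 months

Monthly rate r = 8.7%/12 = 0.725% = 0.00725.
Recurrence: B ← B·(1+r) − £1,075.00.
Month 1: interest £56.19; balance after payment £6,731.19.
Month 2: interest £48.80; balance after payment £5,704.99.
Closed form: n = −ln(1 − rB₀/P)/ln(1+r) = −ln(0.94773)/ln(1.00725) ≈ 7.431, so the balance reaches zero during payment 8.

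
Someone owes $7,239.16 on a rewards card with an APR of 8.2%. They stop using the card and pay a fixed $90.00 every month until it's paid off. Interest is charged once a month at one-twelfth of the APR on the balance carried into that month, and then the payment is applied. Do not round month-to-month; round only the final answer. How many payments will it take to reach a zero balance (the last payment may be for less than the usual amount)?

Monthly rate r = 8.2%/12 = 0.683333% = 0.00683333.
Recurrence: B ← B·(1+r) − $90.00.
Month 1: interest $49.47; balance after payment $7,198.63.
Month 2: interest $49.19; balance after payment $7,157.82.
Closed form: n = −ln(1 − rB₀/P)/ln(1+r) = −ln(0.45036)/ln(1.00683) ≈ 117.136, so the balance reaches zero during payment 118.

118 months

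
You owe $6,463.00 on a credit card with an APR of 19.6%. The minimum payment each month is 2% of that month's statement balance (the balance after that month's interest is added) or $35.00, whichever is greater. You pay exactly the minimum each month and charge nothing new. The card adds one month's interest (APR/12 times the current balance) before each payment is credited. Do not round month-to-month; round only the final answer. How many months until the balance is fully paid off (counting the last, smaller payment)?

Monthly rate r = 19.6%/12 = 1.63333% = 0.0163333.
While 2% of the post-interest balance exceeds $35.00, each month B ← (B·(1+r))·(1 − 0.02), i.e. B shrinks by the factor (1+r)·0.98 = 0.99601.
This holds for months 1–331. Entering month 332 the balance is $1,718.85; 2% of the post-interest balance is now below $35.00, so the flat $35.00 minimum applies from here.
From month 332 a fixed $35.00 at rate r clears $1,718.85 in 101 more payments. Total: 331 + 101 = 432 months.

432 months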